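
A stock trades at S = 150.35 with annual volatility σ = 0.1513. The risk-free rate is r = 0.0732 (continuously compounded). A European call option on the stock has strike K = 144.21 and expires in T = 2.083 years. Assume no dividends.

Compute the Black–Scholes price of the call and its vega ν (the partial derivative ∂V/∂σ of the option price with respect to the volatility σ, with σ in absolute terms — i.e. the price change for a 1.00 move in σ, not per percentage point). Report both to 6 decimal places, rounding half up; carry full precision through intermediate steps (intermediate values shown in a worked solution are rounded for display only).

price = 29.574997
ν = 52.591028

σ√T = 0.1513·√2.083 = 0.218365
d₁ = (ln(S/K) + (r+σ²/2)T) / (σ√T) = (ln(150.35/144.21) + (0.0732+0.1513²/2)·2.083) / 0.218365 = (0.041695 + 0.176317) / 0.218365 = 0.998385
d₂ = d₁ − σ√T = 0.998385 − 0.218365 = 0.780020
e^{−rT} = e^{−0.0732·2.083} = 0.858580
N(d₁) = 0.840954,  N(d₂) = 0.782310
Call price V = S·N(d₁) − K·e^{−rT}·N(d₂) = 126.437385 − 96.862388 = 29.574997
φ(d₁) = (1/√(2π))·e^{−d₁²/2} = 0.242361
ν = S·φ(d₁)·√T = 52.591028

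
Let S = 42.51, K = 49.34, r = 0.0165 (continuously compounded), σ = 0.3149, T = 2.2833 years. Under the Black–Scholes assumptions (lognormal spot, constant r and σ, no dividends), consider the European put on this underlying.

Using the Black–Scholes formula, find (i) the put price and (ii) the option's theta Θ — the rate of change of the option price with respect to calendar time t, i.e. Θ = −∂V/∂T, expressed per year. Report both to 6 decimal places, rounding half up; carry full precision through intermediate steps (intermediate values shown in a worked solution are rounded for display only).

price = 11.193701
Θ = -1.232797

σ√T = 0.3149·√2.2833 = 0.475833
d₁ = (ln(S/K) + (r+σ²/2)T) / (σ√T) = (ln(42.51/49.34) + (0.0165+0.3149²/2)·2.2833) / 0.475833 = (-0.148996 + 0.150883) / 0.475833 = 0.003966
d₂ = d₁ − σ√T = 0.003966 − 0.475833 = -0.471867
e^{−rT} = e^{−0.0165·2.2833} = 0.963026
N(−d₁) = 0.498418,  N(−d₂) = 0.681489
Put price V = K·e^{−rT}·N(−d₂) − S·N(−d₁) = 32.381447 − 21.187746 = 11.193701
φ(d₁) = (1/√(2π))·e^{−d₁²/2} = 0.398939
Θ = −S·φ(d₁)·σ/(2√T) + r·K·e^{−rT}·N(−d₂) = −1.767091 + 0.534294 = -1.232797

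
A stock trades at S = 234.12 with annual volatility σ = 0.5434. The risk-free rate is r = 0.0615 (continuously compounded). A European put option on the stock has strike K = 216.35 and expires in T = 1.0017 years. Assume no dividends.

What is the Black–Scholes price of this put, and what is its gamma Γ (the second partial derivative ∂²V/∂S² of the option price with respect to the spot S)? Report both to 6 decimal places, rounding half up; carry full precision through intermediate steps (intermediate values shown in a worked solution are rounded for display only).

σ√T = 0.5434·√1.0017 = 0.543862
d₁ = (ln(S/K) + (r+σ²/2)T) / (σ√T) = (ln(234.12/216.35) + (0.0615+0.5434²/2)·1.0017) / 0.543862 = (0.078936 + 0.209497) / 0.543862 = 0.530344
d₂ = d₁ − σ√T = 0.530344 − 0.543862 = -0.013518
e^{−rT} = e^{−0.0615·1.0017} = 0.940255
N(−d₁) = 0.297937,  N(−d₂) = 0.505393
Put price V = K·e^{−rT}·N(−d₂) − S·N(−d₁) = 102.809052 − 69.752964 = 33.056088
φ(d₁) = (1/√(2π))·e^{−d₁²/2} = 0.346605
Γ = φ(d₁) / (S·σ·√T) = 0.002722

price = 33.056088
Γ = 0.002722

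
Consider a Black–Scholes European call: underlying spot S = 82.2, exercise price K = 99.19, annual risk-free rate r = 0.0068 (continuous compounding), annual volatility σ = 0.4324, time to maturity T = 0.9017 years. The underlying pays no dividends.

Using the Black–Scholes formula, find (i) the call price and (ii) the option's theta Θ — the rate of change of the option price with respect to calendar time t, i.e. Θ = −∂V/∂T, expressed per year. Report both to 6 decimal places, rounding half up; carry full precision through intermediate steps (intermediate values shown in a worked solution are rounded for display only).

price = 7.904236
Θ = -7.432244

σ√T = 0.4324·√0.9017 = 0.410598
d₁ = (ln(S/K) + (r+σ²/2)T) / (σ√T) = (ln(82.2/99.19) + (0.0068+0.4324²/2)·0.9017) / 0.410598 = (-0.187882 + 0.090427) / 0.410598 = -0.237349
d₂ = d₁ − σ√T = -0.237349 − 0.410598 = -0.647947
e^{−rT} = e^{−0.0068·0.9017} = 0.993887
N(d₁) = 0.406193,  N(d₂) = 0.258510
Call price V = S·N(d₁) − K·e^{−rT}·N(d₂) = 33.389065 − 25.484828 = 7.904236
φ(d₁) = (1/√(2π))·e^{−d₁²/2} = 0.387862
Θ = −S·φ(d₁)·σ/(2√T) − r·K·e^{−rT}·N(d₂) = −7.258947 − 0.173297 = -7.432244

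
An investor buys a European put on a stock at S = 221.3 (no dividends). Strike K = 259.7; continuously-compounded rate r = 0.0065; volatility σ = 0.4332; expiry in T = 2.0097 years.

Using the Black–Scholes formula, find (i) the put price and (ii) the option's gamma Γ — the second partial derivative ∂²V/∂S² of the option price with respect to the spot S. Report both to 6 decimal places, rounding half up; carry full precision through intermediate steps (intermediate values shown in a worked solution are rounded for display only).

σ√T = 0.4332·√2.0097 = 0.614121
d₁ = (ln(S/K) + (r+σ²/2)T) / (σ√T) = (ln(221.3/259.7) + (0.0065+0.4332²/2)·2.0097) / 0.614121 = (-0.160008 + 0.201635) / 0.614121 = 0.067784
d₂ = d₁ − σ√T = 0.067784 − 0.614121 = -0.546337
e^{−rT} = e^{−0.0065·2.0097} = 0.987022
N(−d₁) = 0.472979,  N(−d₂) = 0.707583
Put price V = K·e^{−rT}·N(−d₂) − S·N(−d₁) = 181.374435 − 104.670208 = 76.704227
φ(d₁) = (1/√(2π))·e^{−d₁²/2} = 0.398027
Γ = φ(d₁) / (S·σ·√T) = 0.002929

price = 76.704227
Γ = 0.002929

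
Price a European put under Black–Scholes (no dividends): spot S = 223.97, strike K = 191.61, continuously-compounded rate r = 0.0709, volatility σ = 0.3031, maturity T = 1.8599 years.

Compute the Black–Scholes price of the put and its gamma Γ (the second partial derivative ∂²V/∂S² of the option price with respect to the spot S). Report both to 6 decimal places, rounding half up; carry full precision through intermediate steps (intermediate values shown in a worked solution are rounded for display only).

price = 11.384034
Γ = 0.002866

σ√T = 0.3031·√1.8599 = 0.413362
d₁ = (ln(S/K) + (r+σ²/2)T) / (σ√T) = (ln(223.97/191.61) + (0.0709+0.3031²/2)·1.8599) / 0.413362 = (0.156050 + 0.217301) / 0.413362 = 0.903206
d₂ = d₁ − σ√T = 0.903206 − 0.413362 = 0.489844
e^{−rT} = e^{−0.0709·1.8599} = 0.876458
N(−d₁) = 0.183208,  N(−d₂) = 0.312122
Put price V = K·e^{−rT}·N(−d₂) − S·N(−d₁) = 52.417206 − 41.033172 = 11.384034
φ(d₁) = (1/√(2π))·e^{−d₁²/2} = 0.265317
Γ = φ(d₁) / (S·σ·√T) = 0.002866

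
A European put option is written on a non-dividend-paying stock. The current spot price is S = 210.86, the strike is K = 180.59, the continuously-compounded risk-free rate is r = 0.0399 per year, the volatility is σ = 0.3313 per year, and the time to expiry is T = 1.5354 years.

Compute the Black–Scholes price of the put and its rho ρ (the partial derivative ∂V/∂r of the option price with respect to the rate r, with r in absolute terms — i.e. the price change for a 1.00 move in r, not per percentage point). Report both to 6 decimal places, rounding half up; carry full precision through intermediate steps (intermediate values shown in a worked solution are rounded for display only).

σ√T = 0.3313·√1.5354 = 0.410518
d₁ = (ln(S/K) + (r+σ²/2)T) / (σ√T) = (ln(210.86/180.59) + (0.0399+0.3313²/2)·1.5354) / 0.410518 = (0.154965 + 0.145525) / 0.410518 = 0.731978
d₂ = d₁ − σ√T = 0.731978 − 0.410518 = 0.321460
e^{−rT} = e^{−0.0399·1.5354} = 0.940576
N(−d₁) = 0.232091,  N(−d₂) = 0.373931
Put price V = K·e^{−rT}·N(−d₂) − S·N(−d₁) = 63.515417 − 48.938713 = 14.576704
ρ = −K·T·e^{−rT}·N(−d₂) = -97.521571

price = 14.576704
ρ = -97.521571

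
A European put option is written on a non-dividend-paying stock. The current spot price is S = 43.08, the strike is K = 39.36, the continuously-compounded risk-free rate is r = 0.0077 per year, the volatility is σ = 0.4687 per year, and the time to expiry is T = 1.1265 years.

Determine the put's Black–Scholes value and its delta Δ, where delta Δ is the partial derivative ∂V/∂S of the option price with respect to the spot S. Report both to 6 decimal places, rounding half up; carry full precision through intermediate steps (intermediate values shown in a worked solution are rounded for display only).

σ√T = 0.4687·√1.1265 = 0.497463
d₁ = (ln(S/K) + (r+σ²/2)T) / (σ√T) = (ln(43.08/39.36) + (0.0077+0.4687²/2)·1.1265) / 0.497463 = (0.090309 + 0.132409) / 0.497463 = 0.447707
d₂ = d₁ − σ√T = 0.447707 − 0.497463 = -0.049756
e^{−rT} = e^{−0.0077·1.1265} = 0.991363
N(−d₁) = 0.327182,  N(−d₂) = 0.519842
Put price V = K·e^{−rT}·N(−d₂) − S·N(−d₁) = 20.284253 − 14.095019 = 6.189234
Δ = −N(−d₁) = -0.327182

price = 6.189234
Δ = -0.327182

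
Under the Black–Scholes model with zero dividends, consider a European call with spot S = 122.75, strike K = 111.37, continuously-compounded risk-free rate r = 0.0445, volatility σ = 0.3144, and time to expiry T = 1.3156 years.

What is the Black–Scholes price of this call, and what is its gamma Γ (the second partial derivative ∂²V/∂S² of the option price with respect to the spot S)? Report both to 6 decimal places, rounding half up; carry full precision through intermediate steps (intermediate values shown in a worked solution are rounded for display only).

σ√T = 0.3144·√1.3156 = 0.360616
d₁ = (ln(S/K) + (r+σ²/2)T) / (σ√T) = (ln(122.75/111.37) + (0.0445+0.3144²/2)·1.3156) / 0.360616 = (0.097292 + 0.123566) / 0.360616 = 0.612447
d₂ = d₁ − σ√T = 0.612447 − 0.360616 = 0.251831
e^{−rT} = e^{−0.0445·1.3156} = 0.943137
N(d₁) = 0.729879,  N(d₂) = 0.599414
Call price V = S·N(d₁) − K·e^{−rT}·N(d₂) = 89.592627 − 62.960735 = 26.631891
φ(d₁) = (1/√(2π))·e^{−d₁²/2} = 0.330720
Γ = φ(d₁) / (S·σ·√T) = 0.007471

price = 26.631891
Γ = 0.007471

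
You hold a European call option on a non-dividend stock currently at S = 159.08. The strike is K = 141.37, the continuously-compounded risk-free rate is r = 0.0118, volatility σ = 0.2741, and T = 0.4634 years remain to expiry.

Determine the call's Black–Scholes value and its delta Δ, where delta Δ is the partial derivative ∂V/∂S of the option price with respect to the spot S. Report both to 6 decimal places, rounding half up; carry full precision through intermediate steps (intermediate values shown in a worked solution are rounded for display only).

σ√T = 0.2741·√0.4634 = 0.186589
d₁ = (ln(S/K) + (r+σ²/2)T) / (σ√T) = (ln(159.08/141.37) + (0.0118+0.2741²/2)·0.4634) / 0.186589 = (0.118027 + 0.022876) / 0.186589 = 0.755148
d₂ = d₁ − σ√T = 0.755148 − 0.186589 = 0.568558
e^{−rT} = e^{−0.0118·0.4634} = 0.994547
N(d₁) = 0.774920,  N(d₂) = 0.715172
Call price V = S·N(d₁) − K·e^{−rT}·N(d₂) = 123.274244 − 100.552529 = 22.721715
Δ = N(d₁) = 0.774920

price = 22.721715
Δ = 0.774920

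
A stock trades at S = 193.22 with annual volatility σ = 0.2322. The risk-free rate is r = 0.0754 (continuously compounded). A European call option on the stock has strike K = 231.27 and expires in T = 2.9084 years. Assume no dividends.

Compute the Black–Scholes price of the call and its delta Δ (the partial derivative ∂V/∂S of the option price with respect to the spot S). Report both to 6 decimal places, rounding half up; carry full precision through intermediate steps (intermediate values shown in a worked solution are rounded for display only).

σ√T = 0.2322·√2.9084 = 0.395995
d₁ = (ln(S/K) + (r+σ²/2)T) / (σ√T) = (ln(193.22/231.27) + (0.0754+0.2322²/2)·2.9084) / 0.395995 = (-0.179756 + 0.297699) / 0.395995 = 0.297839
d₂ = d₁ − σ√T = 0.297839 − 0.395995 = -0.098155
e^{−rT} = e^{−0.0754·2.9084} = 0.803086
N(d₁) = 0.617087,  N(d₂) = 0.460905
Call price V = S·N(d₁) − K·e^{−rT}·N(d₂) = 119.233576 − 85.603669 = 33.629907
Δ = N(d₁) = 0.617087

price = 33.629907
Δ = 0.617087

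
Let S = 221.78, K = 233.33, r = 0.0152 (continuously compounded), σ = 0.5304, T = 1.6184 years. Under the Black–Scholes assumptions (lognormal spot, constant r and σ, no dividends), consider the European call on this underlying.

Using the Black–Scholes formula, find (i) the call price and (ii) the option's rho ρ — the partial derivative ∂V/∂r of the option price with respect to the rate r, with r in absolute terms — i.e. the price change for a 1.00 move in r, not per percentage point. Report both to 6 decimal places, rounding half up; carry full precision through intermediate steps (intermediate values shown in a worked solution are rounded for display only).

σ√T = 0.5304·√1.6184 = 0.674756
d₁ = (ln(S/K) + (r+σ²/2)T) / (σ√T) = (ln(221.78/233.33) + (0.0152+0.5304²/2)·1.6184) / 0.674756 = (-0.050768 + 0.252247) / 0.674756 = 0.298596
d₂ = d₁ − σ√T = 0.298596 − 0.674756 = -0.376159
e^{−rT} = e^{−0.0152·1.6184} = 0.975700
N(d₁) = 0.617376,  N(d₂) = 0.353399
Call price V = S·N(d₁) − K·e^{−rT}·N(d₂) = 136.921618 − 80.454918 = 56.466699
ρ = K·T·e^{−rT}·N(d₂) = 130.208239

price = 56.466699
ρ = 130.208239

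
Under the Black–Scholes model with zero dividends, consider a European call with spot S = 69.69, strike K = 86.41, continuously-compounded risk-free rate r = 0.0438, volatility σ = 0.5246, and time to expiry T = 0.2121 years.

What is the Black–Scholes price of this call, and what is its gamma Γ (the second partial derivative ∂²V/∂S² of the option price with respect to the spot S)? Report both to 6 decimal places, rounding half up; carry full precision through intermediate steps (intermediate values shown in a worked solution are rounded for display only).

price = 2.037244
Γ = 0.018141

σ√T = 0.5246·√0.2121 = 0.241601
d₁ = (ln(S/K) + (r+σ²/2)T) / (σ√T) = (ln(69.69/86.41) + (0.0438+0.5246²/2)·0.2121) / 0.241601 = (-0.215047 + 0.038475) / 0.241601 = -0.730838
d₂ = d₁ − σ√T = -0.730838 − 0.241601 = -0.972439
e^{−rT} = e^{−0.0438·0.2121} = 0.990753
N(d₁) = 0.232439,  N(d₂) = 0.165416
Call price V = S·N(d₁) − K·e^{−rT}·N(d₂) = 16.198683 − 14.161439 = 2.037244
φ(d₁) = (1/√(2π))·e^{−d₁²/2} = 0.305440
Γ = φ(d₁) / (S·σ·√T) = 0.018141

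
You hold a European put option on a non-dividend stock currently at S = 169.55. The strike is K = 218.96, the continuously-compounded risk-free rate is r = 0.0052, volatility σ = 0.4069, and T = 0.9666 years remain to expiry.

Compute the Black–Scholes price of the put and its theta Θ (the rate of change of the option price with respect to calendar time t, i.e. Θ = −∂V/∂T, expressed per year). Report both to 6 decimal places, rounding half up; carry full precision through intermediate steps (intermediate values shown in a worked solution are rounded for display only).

σ√T = 0.4069·√0.9666 = 0.400047
d₁ = (ln(S/K) + (r+σ²/2)T) / (σ√T) = (ln(169.55/218.96) + (0.0052+0.4069²/2)·0.9666) / 0.400047 = (-0.255741 + 0.085045) / 0.400047 = -0.426690
d₂ = d₁ − σ√T = -0.426690 − 0.400047 = -0.826737
e^{−rT} = e^{−0.0052·0.9666} = 0.994986
N(−d₁) = 0.665197,  N(−d₂) = 0.795807
Put price V = K·e^{−rT}·N(−d₂) − S·N(−d₁) = 173.376246 − 112.784220 = 60.592026
φ(d₁) = (1/√(2π))·e^{−d₁²/2} = 0.364230
Θ = −S·φ(d₁)·σ/(2√T) + r·K·e^{−rT}·N(−d₂) = −12.779310 + 0.901556 = -11.877753

price = 60.592026
Θ = -11.877753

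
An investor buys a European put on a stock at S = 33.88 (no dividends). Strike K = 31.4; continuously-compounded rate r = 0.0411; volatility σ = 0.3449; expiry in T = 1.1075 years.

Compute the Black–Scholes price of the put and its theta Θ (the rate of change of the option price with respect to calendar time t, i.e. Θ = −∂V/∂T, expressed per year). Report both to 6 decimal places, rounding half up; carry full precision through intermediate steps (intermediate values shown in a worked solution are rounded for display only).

σ√T = 0.3449·√1.1075 = 0.362965
d₁ = (ln(S/K) + (r+σ²/2)T) / (σ√T) = (ln(33.88/31.4) + (0.0411+0.3449²/2)·1.1075) / 0.362965 = (0.076017 + 0.111390) / 0.362965 = 0.516322
d₂ = d₁ − σ√T = 0.516322 − 0.362965 = 0.153357
e^{−rT} = e^{−0.0411·1.1075} = 0.955502
N(−d₁) = 0.302815,  N(−d₂) = 0.439058
Put price V = K·e^{−rT}·N(−d₂) − S·N(−d₁) = 13.172964 − 10.259359 = 2.913605
φ(d₁) = (1/√(2π))·e^{−d₁²/2} = 0.349157
Θ = −S·φ(d₁)·σ/(2√T) + r·K·e^{−rT}·N(−d₂) = −1.938455 + 0.541409 = -1.397046

price = 2.913605
Θ = -1.397046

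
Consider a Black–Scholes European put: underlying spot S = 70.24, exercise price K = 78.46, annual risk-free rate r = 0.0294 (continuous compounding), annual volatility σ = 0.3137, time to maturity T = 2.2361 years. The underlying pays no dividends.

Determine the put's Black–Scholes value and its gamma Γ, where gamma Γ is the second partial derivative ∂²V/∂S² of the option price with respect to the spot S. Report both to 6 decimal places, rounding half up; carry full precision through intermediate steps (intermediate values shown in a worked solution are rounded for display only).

price = 14.998433
Γ = 0.011992

σ√T = 0.3137·√2.2361 = 0.469094
d₁ = (ln(S/K) + (r+σ²/2)T) / (σ√T) = (ln(70.24/78.46) + (0.0294+0.3137²/2)·2.2361) / 0.469094 = (-0.110671 + 0.175766) / 0.469094 = 0.138768
d₂ = d₁ − σ√T = 0.138768 − 0.469094 = -0.330327
e^{−rT} = e^{−0.0294·2.2361} = 0.936373
N(−d₁) = 0.444817,  N(−d₂) = 0.629423
Put price V = K·e^{−rT}·N(−d₂) − S·N(−d₁) = 46.242374 − 31.243940 = 14.998433
φ(d₁) = (1/√(2π))·e^{−d₁²/2} = 0.395120
Γ = φ(d₁) / (S·σ·√T) = 0.011992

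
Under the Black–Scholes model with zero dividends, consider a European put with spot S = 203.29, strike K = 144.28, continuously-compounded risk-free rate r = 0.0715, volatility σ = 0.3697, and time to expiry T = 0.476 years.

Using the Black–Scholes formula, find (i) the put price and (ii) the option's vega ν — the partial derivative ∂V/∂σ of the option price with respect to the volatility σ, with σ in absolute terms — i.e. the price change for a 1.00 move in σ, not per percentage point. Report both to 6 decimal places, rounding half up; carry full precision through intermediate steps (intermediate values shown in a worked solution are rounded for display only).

σ√T = 0.3697·√0.476 = 0.255066
d₁ = (ln(S/K) + (r+σ²/2)T) / (σ√T) = (ln(203.29/144.28) + (0.0715+0.3697²/2)·0.476) / 0.255066 = (0.342878 + 0.066563) / 0.255066 = 1.605234
d₂ = d₁ − σ√T = 1.605234 − 0.255066 = 1.350168
e^{−rT} = e^{−0.0715·0.476} = 0.966539
N(−d₁) = 0.054221,  N(−d₂) = 0.088481
Put price V = K·e^{−rT}·N(−d₂) − S·N(−d₁) = 12.338872 − 11.022610 = 1.316262
φ(d₁) = (1/√(2π))·e^{−d₁²/2} = 0.109994
ν = S·φ(d₁)·√T = 15.427282

price = 1.316262
ν = 15.427282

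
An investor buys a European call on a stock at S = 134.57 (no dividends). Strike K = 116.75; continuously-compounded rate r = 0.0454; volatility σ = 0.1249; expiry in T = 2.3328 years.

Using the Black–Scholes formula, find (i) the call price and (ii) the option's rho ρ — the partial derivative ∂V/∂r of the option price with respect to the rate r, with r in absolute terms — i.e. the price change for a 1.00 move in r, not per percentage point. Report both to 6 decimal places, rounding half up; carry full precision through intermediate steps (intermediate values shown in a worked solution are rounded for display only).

σ√T = 0.1249·√2.3328 = 0.190766
d₁ = (ln(S/K) + (r+σ²/2)T) / (σ√T) = (ln(134.57/116.75) + (0.0454+0.1249²/2)·2.3328) / 0.190766 = (0.142050 + 0.124105) / 0.190766 = 1.395188
d₂ = d₁ − σ√T = 1.395188 − 0.190766 = 1.204422
e^{−rT} = e^{−0.0454·2.3328} = 0.899506
N(d₁) = 0.918520,  N(d₂) = 0.885787
Call price V = S·N(d₁) − K·e^{−rT}·N(d₂) = 123.605295 − 93.022995 = 30.582300
ρ = K·T·e^{−rT}·N(d₂) = 217.004043

price = 30.582300
ρ = 217.004043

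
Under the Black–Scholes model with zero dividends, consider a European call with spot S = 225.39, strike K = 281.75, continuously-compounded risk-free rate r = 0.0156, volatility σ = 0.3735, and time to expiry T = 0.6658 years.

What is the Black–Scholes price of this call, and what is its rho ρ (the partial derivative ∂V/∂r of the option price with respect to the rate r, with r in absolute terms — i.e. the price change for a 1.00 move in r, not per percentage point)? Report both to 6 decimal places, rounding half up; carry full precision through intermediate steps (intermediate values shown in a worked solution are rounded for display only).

σ√T = 0.3735·√0.6658 = 0.304763
d₁ = (ln(S/K) + (r+σ²/2)T) / (σ√T) = (ln(225.39/281.75) + (0.0156+0.3735²/2)·0.6658) / 0.304763 = (-0.223188 + 0.056827) / 0.304763 = -0.545870
d₂ = d₁ − σ√T = -0.545870 − 0.304763 = -0.850633
e^{−rT} = e^{−0.0156·0.6658} = 0.989667
N(d₁) = 0.292578,  N(d₂) = 0.197487
Call price V = S·N(d₁) − K·e^{−rT}·N(d₂) = 65.944061 − 55.066895 = 10.877166
ρ = K·T·e^{−rT}·N(d₂) = 36.663539

price = 10.877166
ρ = 36.663539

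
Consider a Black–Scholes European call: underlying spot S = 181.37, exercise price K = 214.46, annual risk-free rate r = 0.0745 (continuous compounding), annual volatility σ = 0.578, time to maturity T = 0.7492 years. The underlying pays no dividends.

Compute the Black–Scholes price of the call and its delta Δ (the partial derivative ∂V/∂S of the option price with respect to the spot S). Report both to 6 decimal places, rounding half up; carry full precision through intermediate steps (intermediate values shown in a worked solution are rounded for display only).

price = 28.142103
Δ = 0.510667

σ√T = 0.578·√0.7492 = 0.500296
d₁ = (ln(S/K) + (r+σ²/2)T) / (σ√T) = (ln(181.37/214.46) + (0.0745+0.578²/2)·0.7492) / 0.500296 = (-0.167584 + 0.180963) / 0.500296 = 0.026743
d₂ = d₁ − σ√T = 0.026743 − 0.500296 = -0.473553
e^{−rT} = e^{−0.0745·0.7492} = 0.945714
N(d₁) = 0.510667,  N(d₂) = 0.317909
Call price V = S·N(d₁) − K·e^{−rT}·N(d₂) = 92.619756 − 64.477653 = 28.142103
Δ = N(d₁) = 0.510667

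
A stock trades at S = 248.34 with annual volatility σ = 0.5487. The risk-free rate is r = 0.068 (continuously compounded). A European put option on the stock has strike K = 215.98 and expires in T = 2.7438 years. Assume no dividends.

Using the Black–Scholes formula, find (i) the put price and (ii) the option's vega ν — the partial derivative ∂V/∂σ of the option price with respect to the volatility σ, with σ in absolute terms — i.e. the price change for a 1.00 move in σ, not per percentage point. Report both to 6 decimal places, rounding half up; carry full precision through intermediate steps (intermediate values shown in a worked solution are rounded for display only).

price = 44.773034
ν = 117.892762

σ√T = 0.5487·√2.7438 = 0.908890
d₁ = (ln(S/K) + (r+σ²/2)T) / (σ√T) = (ln(248.34/215.98) + (0.068+0.5487²/2)·2.7438) / 0.908890 = (0.139613 + 0.599619) / 0.908890 = 0.813335
d₂ = d₁ − σ√T = 0.813335 − 0.908890 = -0.095555
e^{−rT} = e^{−0.068·2.7438} = 0.829794
N(−d₁) = 0.208013,  N(−d₂) = 0.538063
Put price V = K·e^{−rT}·N(−d₂) − S·N(−d₁) = 96.431000 − 51.657966 = 44.773034
φ(d₁) = (1/√(2π))·e^{−d₁²/2} = 0.286592
ν = S·φ(d₁)·√T = 117.892762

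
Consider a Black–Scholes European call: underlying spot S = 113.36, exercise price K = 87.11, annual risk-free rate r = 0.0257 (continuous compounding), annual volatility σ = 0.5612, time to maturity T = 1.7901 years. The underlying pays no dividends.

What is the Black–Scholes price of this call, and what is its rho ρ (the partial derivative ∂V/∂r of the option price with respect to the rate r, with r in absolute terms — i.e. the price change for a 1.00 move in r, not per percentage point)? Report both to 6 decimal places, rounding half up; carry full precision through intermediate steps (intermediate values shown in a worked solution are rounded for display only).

σ√T = 0.5612·√1.7901 = 0.750855
d₁ = (ln(S/K) + (r+σ²/2)T) / (σ√T) = (ln(113.36/87.11) + (0.0257+0.5612²/2)·1.7901) / 0.750855 = (0.263397 + 0.327897) / 0.750855 = 0.787494
d₂ = d₁ − σ√T = 0.787494 − 0.750855 = 0.036639
e^{−rT} = e^{−0.0257·1.7901} = 0.955037
N(d₁) = 0.784504,  N(d₂) = 0.514614
Call price V = S·N(d₁) − K·e^{−rT}·N(d₂) = 88.931344 − 42.812370 = 46.118973
ρ = K·T·e^{−rT}·N(d₂) = 76.638424

price = 46.118973
ρ = 76.638424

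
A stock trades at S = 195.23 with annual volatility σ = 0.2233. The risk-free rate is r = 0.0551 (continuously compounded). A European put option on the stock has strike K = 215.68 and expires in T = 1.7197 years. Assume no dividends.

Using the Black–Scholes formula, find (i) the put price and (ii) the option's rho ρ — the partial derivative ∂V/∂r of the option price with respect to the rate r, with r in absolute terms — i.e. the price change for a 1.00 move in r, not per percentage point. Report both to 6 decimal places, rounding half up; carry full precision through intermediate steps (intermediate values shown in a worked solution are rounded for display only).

price = 23.260219
ρ = -190.530935

σ√T = 0.2233·√1.7197 = 0.292830
d₁ = (ln(S/K) + (r+σ²/2)T) / (σ√T) = (ln(195.23/215.68) + (0.0551+0.2233²/2)·1.7197) / 0.292830 = (-0.099617 + 0.137630) / 0.292830 = 0.129811
d₂ = d₁ − σ√T = 0.129811 − 0.292830 = -0.163018
e^{−rT} = e^{−0.0551·1.7197} = 0.909595
N(−d₁) = 0.448358,  N(−d₂) = 0.564748
Put price V = K·e^{−rT}·N(−d₂) − S·N(−d₁) = 110.793124 − 87.532905 = 23.260219
ρ = −K·T·e^{−rT}·N(−d₂) = -190.530935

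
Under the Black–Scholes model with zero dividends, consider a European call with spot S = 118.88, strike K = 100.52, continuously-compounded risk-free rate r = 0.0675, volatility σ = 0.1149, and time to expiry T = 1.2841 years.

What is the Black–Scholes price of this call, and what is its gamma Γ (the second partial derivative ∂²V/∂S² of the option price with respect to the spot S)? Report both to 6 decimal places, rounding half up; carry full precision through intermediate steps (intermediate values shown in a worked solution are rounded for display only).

price = 26.836351
Γ = 0.003356

σ√T = 0.1149·√1.2841 = 0.130203
d₁ = (ln(S/K) + (r+σ²/2)T) / (σ√T) = (ln(118.88/100.52) + (0.0675+0.1149²/2)·1.2841) / 0.130203 = (0.167758 + 0.095153) / 0.130203 = 2.019246
d₂ = d₁ − σ√T = 2.019246 − 0.130203 = 1.889044
e^{−rT} = e^{−0.0675·1.2841} = 0.916973
N(d₁) = 0.978269,  N(d₂) = 0.970557
Call price V = S·N(d₁) − K·e^{−rT}·N(d₂) = 116.296640 − 89.460288 = 26.836351
φ(d₁) = (1/√(2π))·e^{−d₁²/2} = 0.051943
Γ = φ(d₁) / (S·σ·√T) = 0.003356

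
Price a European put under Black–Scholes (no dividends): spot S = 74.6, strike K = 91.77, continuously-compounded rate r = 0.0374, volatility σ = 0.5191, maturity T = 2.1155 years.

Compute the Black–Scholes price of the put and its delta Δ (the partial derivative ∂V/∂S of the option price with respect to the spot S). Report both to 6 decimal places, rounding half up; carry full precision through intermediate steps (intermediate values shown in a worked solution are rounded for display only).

price = 28.861047
Δ = -0.417637

σ√T = 0.5191·√2.1155 = 0.755018
d₁ = (ln(S/K) + (r+σ²/2)T) / (σ√T) = (ln(74.6/91.77) + (0.0374+0.5191²/2)·2.1155) / 0.755018 = (-0.207145 + 0.364146) / 0.755018 = 0.207943
d₂ = d₁ − σ√T = 0.207943 − 0.755018 = -0.547075
e^{−rT} = e^{−0.0374·2.1155} = 0.923929
N(−d₁) = 0.417637,  N(−d₂) = 0.707836
Put price V = K·e^{−rT}·N(−d₂) − S·N(−d₁) = 60.016734 − 31.155686 = 28.861047
Δ = −N(−d₁) = -0.417637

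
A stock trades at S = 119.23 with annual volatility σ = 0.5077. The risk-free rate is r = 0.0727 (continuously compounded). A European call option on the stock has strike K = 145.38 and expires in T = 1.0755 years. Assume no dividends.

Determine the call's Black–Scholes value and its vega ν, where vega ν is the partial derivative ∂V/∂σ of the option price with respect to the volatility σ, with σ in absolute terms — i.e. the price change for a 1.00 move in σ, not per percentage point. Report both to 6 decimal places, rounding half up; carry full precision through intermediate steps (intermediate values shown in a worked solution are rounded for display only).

price = 19.395467
ν = 49.298382

σ√T = 0.5077·√1.0755 = 0.526517
d₁ = (ln(S/K) + (r+σ²/2)T) / (σ√T) = (ln(119.23/145.38) + (0.0727+0.5077²/2)·1.0755) / 0.526517 = (-0.198297 + 0.216799) / 0.526517 = 0.035141
d₂ = d₁ − σ√T = 0.035141 − 0.526517 = -0.491376
e^{−rT} = e^{−0.0727·1.0755} = 0.924790
N(d₁) = 0.514016,  N(d₂) = 0.311580
Call price V = S·N(d₁) − K·e^{−rT}·N(d₂) = 61.286166 − 41.890700 = 19.395467
φ(d₁) = (1/√(2π))·e^{−d₁²/2} = 0.398696
ν = S·φ(d₁)·√T = 49.298382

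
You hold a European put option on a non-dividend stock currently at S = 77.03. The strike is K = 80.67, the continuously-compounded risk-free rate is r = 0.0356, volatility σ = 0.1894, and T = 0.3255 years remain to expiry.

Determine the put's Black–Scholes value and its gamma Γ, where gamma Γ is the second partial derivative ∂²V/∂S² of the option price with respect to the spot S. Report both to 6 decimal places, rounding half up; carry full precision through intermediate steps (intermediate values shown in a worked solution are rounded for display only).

σ√T = 0.1894·√0.3255 = 0.108058
d₁ = (ln(S/K) + (r+σ²/2)T) / (σ√T) = (ln(77.03/80.67) + (0.0356+0.1894²/2)·0.3255) / 0.108058 = (-0.046172 + 0.017426) / 0.108058 = -0.266023
d₂ = d₁ − σ√T = -0.266023 − 0.108058 = -0.374080
e^{−rT} = e^{−0.0356·0.3255} = 0.988479
N(−d₁) = 0.604889,  N(−d₂) = 0.645828
Put price V = K·e^{−rT}·N(−d₂) − S·N(−d₁) = 51.498693 − 46.594608 = 4.904085
φ(d₁) = (1/√(2π))·e^{−d₁²/2} = 0.385073
Γ = φ(d₁) / (S·σ·√T) = 0.046262

price = 4.904085
Γ = 0.046262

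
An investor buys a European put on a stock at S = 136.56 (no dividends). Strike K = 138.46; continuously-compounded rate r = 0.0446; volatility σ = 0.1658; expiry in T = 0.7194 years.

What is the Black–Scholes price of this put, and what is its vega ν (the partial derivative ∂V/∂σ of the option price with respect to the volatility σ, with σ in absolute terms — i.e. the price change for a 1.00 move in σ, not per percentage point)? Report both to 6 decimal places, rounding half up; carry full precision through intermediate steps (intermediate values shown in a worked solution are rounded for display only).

price = 6.413523
ν = 45.291230

σ√T = 0.1658·√0.7194 = 0.140627
d₁ = (ln(S/K) + (r+σ²/2)T) / (σ√T) = (ln(136.56/138.46) + (0.0446+0.1658²/2)·0.7194) / 0.140627 = (-0.013817 + 0.041973) / 0.140627 = 0.200216
d₂ = d₁ − σ√T = 0.200216 − 0.140627 = 0.059589
e^{−rT} = e^{−0.0446·0.7194} = 0.968424
N(−d₁) = 0.420656,  N(−d₂) = 0.476242
Put price V = K·e^{−rT}·N(−d₂) − S·N(−d₁) = 63.858273 − 57.444750 = 6.413523
φ(d₁) = (1/√(2π))·e^{−d₁²/2} = 0.391026
ν = S·φ(d₁)·√T = 45.291230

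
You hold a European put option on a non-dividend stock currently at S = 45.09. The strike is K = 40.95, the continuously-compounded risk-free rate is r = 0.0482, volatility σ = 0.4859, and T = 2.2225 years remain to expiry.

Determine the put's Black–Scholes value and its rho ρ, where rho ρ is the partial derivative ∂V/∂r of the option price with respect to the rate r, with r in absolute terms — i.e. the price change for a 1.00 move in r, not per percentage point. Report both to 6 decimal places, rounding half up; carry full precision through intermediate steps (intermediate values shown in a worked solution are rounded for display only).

price = 7.859709
ρ = -43.533781

σ√T = 0.4859·√2.2225 = 0.724382
d₁ = (ln(S/K) + (r+σ²/2)T) / (σ√T) = (ln(45.09/40.95) + (0.0482+0.4859²/2)·2.2225) / 0.724382 = (0.096309 + 0.369489) / 0.724382 = 0.643028
d₂ = d₁ − σ√T = 0.643028 − 0.724382 = -0.081354
e^{−rT} = e^{−0.0482·2.2225} = 0.898414
N(−d₁) = 0.260103,  N(−d₂) = 0.532420
Put price V = K·e^{−rT}·N(−d₂) − S·N(−d₁) = 19.587753 − 11.728044 = 7.859709
ρ = −K·T·e^{−rT}·N(−d₂) = -43.533781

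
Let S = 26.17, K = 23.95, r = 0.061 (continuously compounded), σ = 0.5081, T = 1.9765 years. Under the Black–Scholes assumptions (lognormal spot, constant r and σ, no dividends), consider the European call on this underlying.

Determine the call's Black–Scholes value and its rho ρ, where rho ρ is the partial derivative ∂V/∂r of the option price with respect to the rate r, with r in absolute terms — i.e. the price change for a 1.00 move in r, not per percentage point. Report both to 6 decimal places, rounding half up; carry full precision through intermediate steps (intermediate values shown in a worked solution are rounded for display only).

σ√T = 0.5081·√1.9765 = 0.714328
d₁ = (ln(S/K) + (r+σ²/2)T) / (σ√T) = (ln(26.17/23.95) + (0.061+0.5081²/2)·1.9765) / 0.714328 = (0.088645 + 0.375699) / 0.714328 = 0.650043
d₂ = d₁ − σ√T = 0.650043 − 0.714328 = -0.064285
e^{−rT} = e^{−0.061·1.9765} = 0.886418
N(d₁) = 0.742168,  N(d₂) = 0.474372
Call price V = S·N(d₁) − K·e^{−rT}·N(d₂) = 19.422533 − 10.070778 = 9.351755
ρ = K·T·e^{−rT}·N(d₂) = 19.904893

price = 9.351755
ρ = 19.904893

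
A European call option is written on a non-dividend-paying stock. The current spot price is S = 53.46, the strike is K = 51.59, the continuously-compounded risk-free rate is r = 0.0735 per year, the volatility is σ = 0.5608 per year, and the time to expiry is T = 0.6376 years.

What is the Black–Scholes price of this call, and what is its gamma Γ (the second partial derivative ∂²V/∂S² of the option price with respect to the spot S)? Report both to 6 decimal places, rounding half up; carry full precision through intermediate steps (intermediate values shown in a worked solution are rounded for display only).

σ√T = 0.5608·√0.6376 = 0.447798
d₁ = (ln(S/K) + (r+σ²/2)T) / (σ√T) = (ln(53.46/51.59) + (0.0735+0.5608²/2)·0.6376) / 0.447798 = (0.035606 + 0.147125) / 0.447798 = 0.408066
d₂ = d₁ − σ√T = 0.408066 − 0.447798 = -0.039732
e^{−rT} = e^{−0.0735·0.6376} = 0.954218
N(d₁) = 0.658387,  N(d₂) = 0.484153
Call price V = S·N(d₁) − K·e^{−rT}·N(d₂) = 35.197383 − 23.833936 = 11.363446
φ(d₁) = (1/√(2π))·e^{−d₁²/2} = 0.367072
Γ = φ(d₁) / (S·σ·√T) = 0.015333

price = 11.363446
Γ = 0.015333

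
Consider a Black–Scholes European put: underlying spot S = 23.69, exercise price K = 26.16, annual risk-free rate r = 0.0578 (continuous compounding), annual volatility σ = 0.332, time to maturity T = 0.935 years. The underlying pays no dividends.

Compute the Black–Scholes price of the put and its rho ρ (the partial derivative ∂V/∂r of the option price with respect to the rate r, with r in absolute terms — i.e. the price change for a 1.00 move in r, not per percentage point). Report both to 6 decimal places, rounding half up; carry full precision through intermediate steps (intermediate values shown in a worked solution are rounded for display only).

price = 3.667896
ρ = -14.328562

σ√T = 0.332·√0.935 = 0.321029
d₁ = (ln(S/K) + (r+σ²/2)T) / (σ√T) = (ln(23.69/26.16) + (0.0578+0.332²/2)·0.935) / 0.321029 = (-0.099179 + 0.105573) / 0.321029 = 0.019918
d₂ = d₁ − σ√T = 0.019918 − 0.321029 = -0.301111
e^{−rT} = e^{−0.0578·0.935} = 0.947391
N(−d₁) = 0.492054,  N(−d₂) = 0.618335
Put price V = K·e^{−rT}·N(−d₂) − S·N(−d₁) = 15.324665 − 11.656770 = 3.667896
ρ = −K·T·e^{−rT}·N(−d₂) = -14.328562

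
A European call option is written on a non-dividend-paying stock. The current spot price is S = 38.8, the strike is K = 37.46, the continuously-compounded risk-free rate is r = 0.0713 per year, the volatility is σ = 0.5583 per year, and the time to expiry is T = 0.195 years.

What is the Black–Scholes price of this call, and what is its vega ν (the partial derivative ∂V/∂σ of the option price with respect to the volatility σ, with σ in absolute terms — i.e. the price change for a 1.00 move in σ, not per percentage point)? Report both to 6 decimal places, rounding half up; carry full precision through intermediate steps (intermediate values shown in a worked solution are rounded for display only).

price = 4.716930
ν = 6.489527

σ√T = 0.5583·√0.195 = 0.246539
d₁ = (ln(S/K) + (r+σ²/2)T) / (σ√T) = (ln(38.8/37.46) + (0.0713+0.5583²/2)·0.195) / 0.246539 = (0.035147 + 0.044294) / 0.246539 = 0.322224
d₂ = d₁ − σ√T = 0.322224 − 0.246539 = 0.075686
e^{−rT} = e^{−0.0713·0.195} = 0.986193
N(d₁) = 0.626359,  N(d₂) = 0.530165
Call price V = S·N(d₁) − K·e^{−rT}·N(d₂) = 24.302712 − 19.585782 = 4.716930
φ(d₁) = (1/√(2π))·e^{−d₁²/2} = 0.378760
ν = S·φ(d₁)·√T = 6.489527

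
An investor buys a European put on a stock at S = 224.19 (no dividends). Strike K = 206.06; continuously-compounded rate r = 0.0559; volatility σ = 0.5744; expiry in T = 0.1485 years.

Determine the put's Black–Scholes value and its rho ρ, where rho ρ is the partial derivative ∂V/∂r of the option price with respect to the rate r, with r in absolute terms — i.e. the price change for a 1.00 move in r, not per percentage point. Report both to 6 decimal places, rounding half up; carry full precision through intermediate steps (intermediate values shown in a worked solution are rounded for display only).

σ√T = 0.5744·√0.1485 = 0.221349
d₁ = (ln(S/K) + (r+σ²/2)T) / (σ√T) = (ln(224.19/206.06) + (0.0559+0.5744²/2)·0.1485) / 0.221349 = (0.084327 + 0.032799) / 0.221349 = 0.529143
d₂ = d₁ − σ√T = 0.529143 − 0.221349 = 0.307794
e^{−rT} = e^{−0.0559·0.1485} = 0.991733
N(−d₁) = 0.298353,  N(−d₂) = 0.379119
Put price V = K·e^{−rT}·N(−d₂) − S·N(−d₁) = 77.475539 − 66.887763 = 10.587776
ρ = −K·T·e^{−rT}·N(−d₂) = -11.505118

price = 10.587776
ρ = -11.505118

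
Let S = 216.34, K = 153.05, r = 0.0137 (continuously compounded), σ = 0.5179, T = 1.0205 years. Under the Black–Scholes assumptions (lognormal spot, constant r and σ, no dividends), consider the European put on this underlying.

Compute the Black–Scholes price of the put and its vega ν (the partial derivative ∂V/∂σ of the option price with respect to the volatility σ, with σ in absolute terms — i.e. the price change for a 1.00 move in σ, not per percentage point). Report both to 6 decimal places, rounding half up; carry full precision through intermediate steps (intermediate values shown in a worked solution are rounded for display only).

σ√T = 0.5179·√1.0205 = 0.523182
d₁ = (ln(S/K) + (r+σ²/2)T) / (σ√T) = (ln(216.34/153.05) + (0.0137+0.5179²/2)·1.0205) / 0.523182 = (0.346087 + 0.150840) / 0.523182 = 0.949817
d₂ = d₁ − σ√T = 0.949817 − 0.523182 = 0.426636
e^{−rT} = e^{−0.0137·1.0205} = 0.986116
N(−d₁) = 0.171103,  N(−d₂) = 0.334822
Put price V = K·e^{−rT}·N(−d₂) − S·N(−d₁) = 50.533098 − 37.016324 = 13.516774
φ(d₁) = (1/√(2π))·e^{−d₁²/2} = 0.254103
ν = S·φ(d₁)·√T = 55.533286

price = 13.516774
ν = 55.533286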